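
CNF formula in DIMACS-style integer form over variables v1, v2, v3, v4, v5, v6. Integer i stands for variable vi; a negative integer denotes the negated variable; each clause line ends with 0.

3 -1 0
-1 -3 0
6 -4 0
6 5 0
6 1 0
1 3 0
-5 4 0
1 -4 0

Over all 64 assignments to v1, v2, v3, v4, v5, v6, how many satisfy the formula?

2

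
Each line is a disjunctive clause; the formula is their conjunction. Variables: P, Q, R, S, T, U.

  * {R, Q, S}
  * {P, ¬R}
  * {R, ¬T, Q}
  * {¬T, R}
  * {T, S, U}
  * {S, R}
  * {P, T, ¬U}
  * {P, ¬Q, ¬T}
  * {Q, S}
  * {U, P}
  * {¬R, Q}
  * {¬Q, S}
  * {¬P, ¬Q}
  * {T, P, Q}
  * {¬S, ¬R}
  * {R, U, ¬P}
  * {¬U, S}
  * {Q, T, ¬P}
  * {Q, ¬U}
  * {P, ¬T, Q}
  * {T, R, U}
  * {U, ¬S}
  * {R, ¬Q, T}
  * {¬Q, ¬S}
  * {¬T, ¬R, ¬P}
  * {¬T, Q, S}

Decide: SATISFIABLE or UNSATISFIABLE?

Q = True:
  propagation gives S=True; an empty clause results — contradiction.
Q = False:
  propagation gives S=True, R=False, T=False, P=True; an empty clause results — contradiction.
Every branch closes, so no satisfying assignment exists.

UNSATISFIABLE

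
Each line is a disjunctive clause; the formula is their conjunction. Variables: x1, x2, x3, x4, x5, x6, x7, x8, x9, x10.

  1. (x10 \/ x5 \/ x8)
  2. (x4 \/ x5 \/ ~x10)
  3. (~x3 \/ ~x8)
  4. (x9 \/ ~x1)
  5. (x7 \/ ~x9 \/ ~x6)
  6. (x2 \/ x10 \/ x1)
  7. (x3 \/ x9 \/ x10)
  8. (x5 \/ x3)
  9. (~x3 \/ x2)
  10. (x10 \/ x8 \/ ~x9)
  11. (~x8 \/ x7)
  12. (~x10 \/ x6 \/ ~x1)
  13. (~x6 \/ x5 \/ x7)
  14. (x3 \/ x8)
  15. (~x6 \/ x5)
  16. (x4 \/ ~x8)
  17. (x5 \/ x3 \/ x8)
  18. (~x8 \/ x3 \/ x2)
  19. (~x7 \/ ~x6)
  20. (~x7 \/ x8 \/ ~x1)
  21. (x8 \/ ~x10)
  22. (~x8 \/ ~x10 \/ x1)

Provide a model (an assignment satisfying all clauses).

x1 = F, x2 = T, x3 = T, x4 = F, x5 = T, x6 = T, x7 = F, x8 = F, x9 = F, x10 = F

Pure literal: x2 appears only positively; assign x2 = True.
Pure literal: x5 appears only positively; assign x5 = True.
Branch on x1: take x1 = False.
Try x3 = True.
  then x8 is forced to False.
  then x10 is forced to False.
  then x9 is forced to False.
The remaining clauses are satisfied by x4 = False, x6 = True, x7 = False.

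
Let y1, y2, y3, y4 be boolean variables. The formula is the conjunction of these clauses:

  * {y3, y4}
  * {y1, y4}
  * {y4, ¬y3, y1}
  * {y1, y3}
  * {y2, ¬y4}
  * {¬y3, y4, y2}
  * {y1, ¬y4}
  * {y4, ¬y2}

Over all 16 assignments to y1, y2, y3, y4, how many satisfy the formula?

2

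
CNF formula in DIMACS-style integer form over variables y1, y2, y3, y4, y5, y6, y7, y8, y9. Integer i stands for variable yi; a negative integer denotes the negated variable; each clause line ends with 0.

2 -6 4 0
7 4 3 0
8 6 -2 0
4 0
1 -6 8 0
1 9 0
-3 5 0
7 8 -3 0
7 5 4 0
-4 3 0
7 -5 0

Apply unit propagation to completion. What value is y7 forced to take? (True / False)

True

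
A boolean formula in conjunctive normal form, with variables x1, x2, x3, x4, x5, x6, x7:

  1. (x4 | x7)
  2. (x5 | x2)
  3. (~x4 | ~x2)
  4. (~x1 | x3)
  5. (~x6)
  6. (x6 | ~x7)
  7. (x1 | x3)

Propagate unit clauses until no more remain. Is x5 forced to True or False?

Unit clause (~x6) sets x6 = False.
(~x7 | x6): since x6 = False, the clause reduces to (~x7). x7 = False.
(x7 | x4) with x7 = False leaves only x4, so x4 = True.
In (~x2 | ~x4), ~x4 is now false; ~x2 must hold, so x2 = False.
(x5 | x2): since x2 = False, the clause reduces to (x5). x5 = True.

True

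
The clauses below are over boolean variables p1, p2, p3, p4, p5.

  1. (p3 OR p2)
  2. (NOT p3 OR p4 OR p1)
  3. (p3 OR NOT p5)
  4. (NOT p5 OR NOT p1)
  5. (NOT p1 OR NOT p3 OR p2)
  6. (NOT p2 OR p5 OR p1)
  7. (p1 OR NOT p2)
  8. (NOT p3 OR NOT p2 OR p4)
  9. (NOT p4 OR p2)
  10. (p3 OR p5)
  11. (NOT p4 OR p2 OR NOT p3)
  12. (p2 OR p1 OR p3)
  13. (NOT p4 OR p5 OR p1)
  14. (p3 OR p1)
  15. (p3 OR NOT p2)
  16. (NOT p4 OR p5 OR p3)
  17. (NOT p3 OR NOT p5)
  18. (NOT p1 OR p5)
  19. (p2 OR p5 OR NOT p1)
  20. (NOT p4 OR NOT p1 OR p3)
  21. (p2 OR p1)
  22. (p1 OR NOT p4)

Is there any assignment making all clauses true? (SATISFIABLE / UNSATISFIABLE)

UNSATISFIABLE

p1 = True:
  propagation gives p5=False; an empty clause results — contradiction.
p1 = False:
  propagation gives p2=False; an empty clause results — contradiction.
Every branch closes, so no satisfying assignment exists.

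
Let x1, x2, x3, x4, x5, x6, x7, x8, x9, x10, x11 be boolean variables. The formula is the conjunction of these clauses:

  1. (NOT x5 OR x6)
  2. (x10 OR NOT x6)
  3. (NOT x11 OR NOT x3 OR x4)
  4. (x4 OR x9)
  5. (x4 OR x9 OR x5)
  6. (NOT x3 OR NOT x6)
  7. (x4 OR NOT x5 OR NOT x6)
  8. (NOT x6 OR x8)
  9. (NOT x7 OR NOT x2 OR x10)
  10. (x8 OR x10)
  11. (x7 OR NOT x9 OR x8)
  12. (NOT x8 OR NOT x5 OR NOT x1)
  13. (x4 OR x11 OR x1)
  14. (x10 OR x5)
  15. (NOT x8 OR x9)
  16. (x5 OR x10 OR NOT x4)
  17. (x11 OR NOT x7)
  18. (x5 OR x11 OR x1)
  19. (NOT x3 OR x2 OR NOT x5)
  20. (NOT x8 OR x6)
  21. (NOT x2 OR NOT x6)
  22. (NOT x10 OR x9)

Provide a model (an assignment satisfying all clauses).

x1=T  x2=F  x3=F  x4=T  x5=F  x6=F  x7=T  x8=F  x9=T  x10=T  x11=T

Check each clause:
  1. (x6 OR NOT x5) — NOT x5 is true.
  2. (NOT x6 OR x10) — x10 is true.
  3. (NOT x11 OR NOT x3 OR x4) — x4 is true.
  4. (x9 OR x4) — x9 is true.
  5. (x5 OR x4 OR x9) — x9 is true.
  6. (NOT x6 OR NOT x3) — NOT x6 is true.
  7. (x4 OR NOT x6 OR NOT x5) — NOT x6 is true.
  8. (x8 OR NOT x6) — NOT x6 is true.
  9. (x10 OR NOT x7 OR NOT x2) — x10 is true.
  10. (x10 OR x8) — x10 is true.
  11. (NOT x9 OR x7 OR x8) — x7 is true.
  12. (NOT x1 OR NOT x5 OR NOT x8) — NOT x8 is true.
  13. (x1 OR x11 OR x4) — x1 is true.
  14. (x10 OR x5) — x10 is true.
  15. (NOT x8 OR x9) — NOT x8 is true.
  16. (NOT x4 OR x10 OR x5) — x10 is true.
  17. (x11 OR NOT x7) — x11 is true.
  18. (x5 OR x11 OR x1) — x1 is true.
  19. (x2 OR NOT x5 OR NOT x3) — NOT x5 is true.
  20. (NOT x8 OR x6) — NOT x8 is true.
  21. (NOT x6 OR NOT x2) — NOT x6 is true.
  22. (x9 OR NOT x10) — x9 is true.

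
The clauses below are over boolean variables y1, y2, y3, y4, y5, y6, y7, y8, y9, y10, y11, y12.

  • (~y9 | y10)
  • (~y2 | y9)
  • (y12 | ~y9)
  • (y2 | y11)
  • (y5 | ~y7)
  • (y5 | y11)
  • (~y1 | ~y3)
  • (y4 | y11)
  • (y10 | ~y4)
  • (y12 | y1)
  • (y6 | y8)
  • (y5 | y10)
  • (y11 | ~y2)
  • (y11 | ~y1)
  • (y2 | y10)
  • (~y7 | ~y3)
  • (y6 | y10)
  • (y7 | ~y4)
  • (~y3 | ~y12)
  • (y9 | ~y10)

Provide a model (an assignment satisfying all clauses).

y1 = False, y2 = False, y3 = False, y4 = False, y5 = False, y6 = False, y7 = False, y8 = True, y9 = True, y10 = True, y11 = True, y12 = True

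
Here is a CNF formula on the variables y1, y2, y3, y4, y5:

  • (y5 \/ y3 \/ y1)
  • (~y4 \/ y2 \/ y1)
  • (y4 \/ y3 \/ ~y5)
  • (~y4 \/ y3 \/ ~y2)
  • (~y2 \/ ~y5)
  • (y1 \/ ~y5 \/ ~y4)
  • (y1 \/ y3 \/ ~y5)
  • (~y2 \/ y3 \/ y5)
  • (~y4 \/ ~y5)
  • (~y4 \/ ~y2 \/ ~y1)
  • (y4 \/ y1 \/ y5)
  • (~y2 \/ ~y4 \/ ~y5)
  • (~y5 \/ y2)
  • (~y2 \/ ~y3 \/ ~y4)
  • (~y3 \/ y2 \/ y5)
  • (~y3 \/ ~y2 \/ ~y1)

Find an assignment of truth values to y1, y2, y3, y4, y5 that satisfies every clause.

y1 = T  y2 = F  y3 = F  y4 = F  y5 = F

Check each clause:
  1. (y1 \/ y5 \/ y3) — y1 is true.
  2. (~y4 \/ y2 \/ y1) — y1 is true.
  3. (~y5 \/ y3 \/ y4) — ~y5 is true.
  4. (~y4 \/ y3 \/ ~y2) — ~y4 is true.
  5. (~y2 \/ ~y5) — ~y5 is true.
  6. (~y4 \/ ~y5 \/ y1) — y1 is true.
  7. (~y5 \/ y1 \/ y3) — y1 is true.
  8. (y3 \/ y5 \/ ~y2) — ~y2 is true.
  9. (~y5 \/ ~y4) — ~y5 is true.
  10. (~y2 \/ ~y4 \/ ~y1) — ~y4 is true.
  11. (y4 \/ y5 \/ y1) — y1 is true.
  12. (~y4 \/ ~y5 \/ ~y2) — ~y5 is true.
  13. (y2 \/ ~y5) — ~y5 is true.
  14. (~y4 \/ ~y2 \/ ~y3) — ~y4 is true.
  15. (y2 \/ ~y3 \/ y5) — ~y3 is true.
  16. (~y3 \/ ~y1 \/ ~y2) — ~y3 is true.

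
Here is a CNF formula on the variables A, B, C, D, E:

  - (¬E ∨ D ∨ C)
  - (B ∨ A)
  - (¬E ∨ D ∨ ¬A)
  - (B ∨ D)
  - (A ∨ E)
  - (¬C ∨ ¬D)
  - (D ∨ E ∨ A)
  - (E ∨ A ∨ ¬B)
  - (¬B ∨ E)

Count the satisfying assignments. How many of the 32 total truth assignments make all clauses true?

Satisfying assignments:
  A=F B=T C=F D=T E=T
  A=F B=T C=T D=F E=T
  A=T B=F C=F D=T E=F
  A=T B=F C=F D=T E=T
  A=T B=T C=F D=T E=T
Count: 5.

5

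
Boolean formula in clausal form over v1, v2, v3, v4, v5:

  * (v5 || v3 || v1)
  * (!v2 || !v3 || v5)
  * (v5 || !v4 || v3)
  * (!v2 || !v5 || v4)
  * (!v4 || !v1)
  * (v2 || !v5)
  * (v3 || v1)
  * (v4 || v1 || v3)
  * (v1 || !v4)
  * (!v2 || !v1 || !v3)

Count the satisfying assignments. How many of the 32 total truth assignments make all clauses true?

4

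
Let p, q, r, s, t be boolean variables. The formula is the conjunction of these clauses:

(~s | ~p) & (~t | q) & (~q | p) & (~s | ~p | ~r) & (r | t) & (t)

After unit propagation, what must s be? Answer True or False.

(t) is a unit clause: t = True.
In (~t | q), ~t is now false; q must hold, so q = True.
(~q | p): since q = True, the clause reduces to (p). p = True.
In (~p | ~s), ~p is now false; ~s must hold, so s = False.

False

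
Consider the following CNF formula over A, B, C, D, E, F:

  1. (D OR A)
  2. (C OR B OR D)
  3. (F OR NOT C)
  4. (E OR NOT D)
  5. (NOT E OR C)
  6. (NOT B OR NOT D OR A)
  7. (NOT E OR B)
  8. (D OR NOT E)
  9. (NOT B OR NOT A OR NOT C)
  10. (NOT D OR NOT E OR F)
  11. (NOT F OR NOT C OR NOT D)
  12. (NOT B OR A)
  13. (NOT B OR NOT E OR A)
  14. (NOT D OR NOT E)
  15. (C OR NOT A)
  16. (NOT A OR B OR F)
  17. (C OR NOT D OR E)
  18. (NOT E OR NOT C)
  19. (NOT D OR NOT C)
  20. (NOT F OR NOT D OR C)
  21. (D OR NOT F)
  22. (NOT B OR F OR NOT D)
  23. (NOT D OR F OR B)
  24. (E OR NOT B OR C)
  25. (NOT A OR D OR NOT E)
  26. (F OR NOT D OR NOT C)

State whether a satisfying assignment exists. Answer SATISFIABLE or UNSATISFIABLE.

D = True:
  propagation gives E=True; an empty clause results — contradiction.
D = False:
  propagation gives A=True, E=False, C=True, F=True; an empty clause results — contradiction.
Every branch closes, so no satisfying assignment exists.

UNSATISFIABLE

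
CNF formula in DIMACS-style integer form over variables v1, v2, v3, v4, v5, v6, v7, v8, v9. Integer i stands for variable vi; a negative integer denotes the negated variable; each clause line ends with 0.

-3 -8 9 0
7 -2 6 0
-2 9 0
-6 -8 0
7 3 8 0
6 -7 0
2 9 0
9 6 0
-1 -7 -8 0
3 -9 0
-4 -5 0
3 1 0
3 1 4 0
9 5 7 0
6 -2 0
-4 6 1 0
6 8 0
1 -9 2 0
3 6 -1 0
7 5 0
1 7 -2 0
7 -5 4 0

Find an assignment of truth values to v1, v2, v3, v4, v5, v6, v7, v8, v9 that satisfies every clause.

v1 = F  v2 = T  v3 = T  v4 = F  v5 = F  v6 = T  v7 = T  v8 = F  v9 = T

Check each clause:
  1. {¬v3, v9, ¬v8} — ¬v8 is true.
  2. {¬v2, v6, v7} — v6 is true.
  3. {¬v2, v9} — v9 is true.
  4. {¬v6, ¬v8} — ¬v8 is true.
  5. {v3, v8, v7} — v3 is true.
  6. {¬v7, v6} — v6 is true.
  7. {v2, v9} — v9 is true.
  8. {v9, v6} — v9 is true.
  9. {¬v1, ¬v8, ¬v7} — ¬v8 is true.
  10. {v3, ¬v9} — v3 is true.
  11. {¬v5, ¬v4} — ¬v5 is true.
  12. {v3, v1} — v3 is true.
  13. {v3, v1, v4} — v3 is true.
  14. {v5, v9, v7} — v9 is true.
  15. {v6, ¬v2} — v6 is true.
  16. {v1, v6, ¬v4} — ¬v4 is true.
  17. {v8, v6} — v6 is true.
  18. {¬v9, v2, v1} — v2 is true.
  19. {¬v1, v3, v6} — v3 is true.
  20. {v7, v5} — v7 is true.
  21. {¬v2, v7, v1} — v7 is true.
  22. {v4, v7, ¬v5} — ¬v5 is true.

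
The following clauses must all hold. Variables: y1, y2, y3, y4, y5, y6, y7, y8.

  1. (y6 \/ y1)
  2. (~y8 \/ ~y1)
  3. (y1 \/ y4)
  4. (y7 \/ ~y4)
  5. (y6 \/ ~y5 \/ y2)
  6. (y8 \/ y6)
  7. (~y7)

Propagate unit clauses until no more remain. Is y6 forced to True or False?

True

(~y7) is a unit clause: y7 = False.
In (y7 \/ ~y4), y7 is now false; ~y4 must hold, so y4 = False.
(y4 \/ y1) with y4 = False leaves only y1, so y1 = True.
In (~y1 \/ ~y8), ~y1 is now false; ~y8 must hold, so y8 = False.
In (y6 \/ y8), y8 is now false; y6 must hold, so y6 = True.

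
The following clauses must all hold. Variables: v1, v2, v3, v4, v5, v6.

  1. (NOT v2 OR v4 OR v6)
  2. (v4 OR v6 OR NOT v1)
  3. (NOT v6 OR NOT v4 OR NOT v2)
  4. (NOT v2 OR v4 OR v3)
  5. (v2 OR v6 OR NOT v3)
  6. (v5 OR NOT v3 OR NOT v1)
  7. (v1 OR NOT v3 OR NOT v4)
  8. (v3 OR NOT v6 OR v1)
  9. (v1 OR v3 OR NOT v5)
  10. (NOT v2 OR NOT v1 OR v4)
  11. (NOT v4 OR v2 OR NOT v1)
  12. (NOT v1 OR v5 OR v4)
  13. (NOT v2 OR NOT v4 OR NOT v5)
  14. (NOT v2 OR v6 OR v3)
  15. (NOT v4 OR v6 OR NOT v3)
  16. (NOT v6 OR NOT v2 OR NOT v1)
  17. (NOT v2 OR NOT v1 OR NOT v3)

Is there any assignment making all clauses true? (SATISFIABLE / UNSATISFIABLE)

SATISFIABLE

Try v1 = True.
Set v2 = False and propagate.
  then v4 is forced to False.
  then v6 is forced to True.
  then v5 is forced to True.
v3 is now unconstrained; take v3 = False.
Every clause has at least one true literal under this assignment.
So v1=T, v2=F, v3=F, v4=F, v5=T, v6=T is a satisfying assignment.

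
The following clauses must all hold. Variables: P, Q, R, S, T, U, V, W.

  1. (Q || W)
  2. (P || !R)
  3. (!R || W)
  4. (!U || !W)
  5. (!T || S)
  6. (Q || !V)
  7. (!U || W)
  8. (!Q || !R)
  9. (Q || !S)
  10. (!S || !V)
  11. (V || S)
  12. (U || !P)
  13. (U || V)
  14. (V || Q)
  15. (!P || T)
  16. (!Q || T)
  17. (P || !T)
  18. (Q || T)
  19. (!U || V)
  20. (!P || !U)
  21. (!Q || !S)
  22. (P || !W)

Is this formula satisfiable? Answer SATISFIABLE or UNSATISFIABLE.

Q = True:
  propagation gives R=False, T=True, S=True; an empty clause results — contradiction.
Q = False:
  propagation gives W=True, U=False, V=False; an empty clause results — contradiction.
Every branch closes, so no satisfying assignment exists.

UNSATISFIABLE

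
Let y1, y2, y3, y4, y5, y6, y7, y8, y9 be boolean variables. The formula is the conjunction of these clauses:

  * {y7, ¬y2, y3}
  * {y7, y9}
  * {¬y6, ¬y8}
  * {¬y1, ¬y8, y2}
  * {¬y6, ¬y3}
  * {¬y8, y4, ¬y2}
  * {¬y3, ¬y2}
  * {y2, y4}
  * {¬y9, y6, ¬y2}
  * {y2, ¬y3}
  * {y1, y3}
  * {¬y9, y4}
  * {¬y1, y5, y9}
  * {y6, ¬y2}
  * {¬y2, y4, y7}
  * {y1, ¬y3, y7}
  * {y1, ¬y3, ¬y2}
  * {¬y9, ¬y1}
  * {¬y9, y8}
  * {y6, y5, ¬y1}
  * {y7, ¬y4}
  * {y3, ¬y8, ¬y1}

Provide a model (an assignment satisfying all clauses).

Pure literal: y5 appears only positively; assign y5 = True.
y7 occurs only positively in the remaining clauses — set y7 = True.
Branch on y1: take y1 = True.
  then y9 is forced to False.
Set y2 = True and propagate.
  then y3 is forced to False.
  then y6 is forced to True.
  then y8 is forced to False.
y4 is now unconstrained; take y4 = False.
Every clause has at least one true literal under this assignment.

y1=1, y2=1, y3=0, y4=0, y5=1, y6=1, y7=1, y8=0, y9=0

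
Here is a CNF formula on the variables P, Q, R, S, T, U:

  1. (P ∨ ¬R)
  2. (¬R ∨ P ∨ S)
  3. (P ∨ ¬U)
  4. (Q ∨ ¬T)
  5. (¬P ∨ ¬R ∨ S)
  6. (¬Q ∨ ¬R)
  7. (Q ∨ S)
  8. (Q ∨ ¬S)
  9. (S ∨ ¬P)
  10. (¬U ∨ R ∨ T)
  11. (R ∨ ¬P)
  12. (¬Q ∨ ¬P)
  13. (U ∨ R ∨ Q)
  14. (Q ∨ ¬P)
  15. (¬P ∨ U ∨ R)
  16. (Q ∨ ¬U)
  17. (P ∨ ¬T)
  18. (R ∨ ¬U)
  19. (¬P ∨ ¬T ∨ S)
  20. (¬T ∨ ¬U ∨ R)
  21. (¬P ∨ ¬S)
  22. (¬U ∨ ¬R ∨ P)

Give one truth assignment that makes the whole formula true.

P=F, Q=T, R=F, S=T, T=F, U=F

Check each clause:
  1. (P ∨ ¬R) — ¬R is true.
  2. (¬R ∨ S ∨ P) — S is true.
  3. (P ∨ ¬U) — ¬U is true.
  4. (¬T ∨ Q) — Q is true.
  5. (¬P ∨ S ∨ ¬R) — S is true.
  6. (¬R ∨ ¬Q) — ¬R is true.
  7. (S ∨ Q) — Q is true.
  8. (¬S ∨ Q) — Q is true.
  9. (¬P ∨ S) — S is true.
  10. (¬U ∨ R ∨ T) — ¬U is true.
  11. (R ∨ ¬P) — ¬P is true.
  12. (¬P ∨ ¬Q) — ¬P is true.
  13. (U ∨ Q ∨ R) — Q is true.
  14. (¬P ∨ Q) — Q is true.
  15. (¬P ∨ U ∨ R) — ¬P is true.
  16. (¬U ∨ Q) — Q is true.
  17. (¬T ∨ P) — ¬T is true.
  18. (¬U ∨ R) — ¬U is true.
  19. (¬T ∨ S ∨ ¬P) — ¬T is true.
  20. (¬T ∨ ¬U ∨ R) — ¬U is true.
  21. (¬P ∨ ¬S) — ¬P is true.
  22. (¬U ∨ P ∨ ¬R) — ¬U is true.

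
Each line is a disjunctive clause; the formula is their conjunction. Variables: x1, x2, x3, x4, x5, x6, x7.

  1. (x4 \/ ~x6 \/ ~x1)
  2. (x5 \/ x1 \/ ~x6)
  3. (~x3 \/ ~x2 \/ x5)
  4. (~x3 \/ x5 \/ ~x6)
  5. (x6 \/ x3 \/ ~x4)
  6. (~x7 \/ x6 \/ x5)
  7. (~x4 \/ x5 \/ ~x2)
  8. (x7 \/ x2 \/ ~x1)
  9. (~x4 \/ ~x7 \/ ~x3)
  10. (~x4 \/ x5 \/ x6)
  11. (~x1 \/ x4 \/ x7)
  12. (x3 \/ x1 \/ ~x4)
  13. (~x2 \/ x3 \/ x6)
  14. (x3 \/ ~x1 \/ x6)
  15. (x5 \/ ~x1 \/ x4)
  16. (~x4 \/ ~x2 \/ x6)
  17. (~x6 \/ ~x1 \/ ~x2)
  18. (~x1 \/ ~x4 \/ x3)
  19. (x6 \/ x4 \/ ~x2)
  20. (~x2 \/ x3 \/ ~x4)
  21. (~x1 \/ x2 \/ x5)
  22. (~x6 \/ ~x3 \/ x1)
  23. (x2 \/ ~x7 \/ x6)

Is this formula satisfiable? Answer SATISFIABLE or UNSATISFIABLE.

SATISFIABLE

x5 occurs only positively in the remaining clauses — set x5 = True.
Try x1 = False.
Set x2 = False and propagate.
Set x3 = True and propagate.
  then x6 is forced to False.
  then x7 is forced to False.
x4 is now unconstrained; take x4 = False.
So x1=False, x2=False, x3=True, x4=False, x5=True, x6=False, x7=False is a satisfying assignment.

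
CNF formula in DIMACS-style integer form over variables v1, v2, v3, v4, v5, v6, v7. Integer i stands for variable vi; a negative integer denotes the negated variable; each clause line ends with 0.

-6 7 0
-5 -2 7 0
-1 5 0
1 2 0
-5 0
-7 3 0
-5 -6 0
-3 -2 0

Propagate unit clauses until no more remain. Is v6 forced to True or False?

False

Unit clause (~v5) sets v5 = False.
(v5 \/ ~v1) with v5 = False leaves only ~v1, so v1 = False.
(v1 \/ v2): since v1 = False, the clause reduces to (v2). v2 = True.
(~v2 \/ ~v3): since v2 = True, the clause reduces to (~v3). v3 = False.
(v3 \/ ~v7) with v3 = False leaves only ~v7, so v7 = False.
In (v7 \/ ~v6), v7 is now false; ~v6 must hold, so v6 = False.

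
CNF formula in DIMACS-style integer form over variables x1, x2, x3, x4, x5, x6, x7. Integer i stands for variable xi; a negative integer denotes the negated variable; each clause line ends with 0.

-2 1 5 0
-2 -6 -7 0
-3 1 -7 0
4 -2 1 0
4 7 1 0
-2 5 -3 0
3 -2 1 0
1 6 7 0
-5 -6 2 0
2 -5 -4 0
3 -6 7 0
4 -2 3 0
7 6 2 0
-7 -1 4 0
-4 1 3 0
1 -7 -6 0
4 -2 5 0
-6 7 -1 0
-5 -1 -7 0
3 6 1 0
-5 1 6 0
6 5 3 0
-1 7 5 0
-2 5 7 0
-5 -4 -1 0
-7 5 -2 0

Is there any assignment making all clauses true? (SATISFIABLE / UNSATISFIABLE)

Try x1 = False.
Set x2 = False and propagate.
For the remaining variables, x3 = True, x4 = True, x5 = False, x6 = True, x7 = False works.
So x1=False, x2=False, x3=True, x4=True, x5=False, x6=True, x7=False is a satisfying assignment.

SATISFIABLE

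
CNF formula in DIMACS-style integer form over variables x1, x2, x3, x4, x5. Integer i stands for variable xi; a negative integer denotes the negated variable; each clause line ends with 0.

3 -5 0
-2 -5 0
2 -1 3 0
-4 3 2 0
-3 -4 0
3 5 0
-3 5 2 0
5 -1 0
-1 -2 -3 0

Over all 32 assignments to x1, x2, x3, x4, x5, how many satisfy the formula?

The models are:
  x1=F x2=F x3=T x4=F x5=T
  x1=F x2=T x3=T x4=F x5=F
  x1=T x2=F x3=T x4=F x5=T
That's 3 in total.

3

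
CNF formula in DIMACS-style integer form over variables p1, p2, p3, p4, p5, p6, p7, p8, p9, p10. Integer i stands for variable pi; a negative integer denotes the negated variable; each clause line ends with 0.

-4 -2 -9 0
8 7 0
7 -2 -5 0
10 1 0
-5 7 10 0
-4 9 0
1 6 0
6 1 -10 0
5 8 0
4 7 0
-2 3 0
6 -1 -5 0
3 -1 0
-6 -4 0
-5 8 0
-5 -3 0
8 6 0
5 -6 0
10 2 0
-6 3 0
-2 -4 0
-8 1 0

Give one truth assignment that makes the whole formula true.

p1=T  p2=T  p3=T  p4=F  p5=F  p6=F  p7=T  p8=T  p9=F  p10=F

Check each clause:
  1. (NOT p2 OR NOT p4 OR NOT p9) — NOT p4 is true.
  2. (p7 OR p8) — p8 is true.
  3. (NOT p2 OR p7 OR NOT p5) — NOT p5 is true.
  4. (p10 OR p1) — p1 is true.
  5. (p7 OR NOT p5 OR p10) — NOT p5 is true.
  6. (NOT p4 OR p9) — NOT p4 is true.
  7. (p6 OR p1) — p1 is true.
  8. (NOT p10 OR p1 OR p6) — p1 is true.
  9. (p5 OR p8) — p8 is true.
  10. (p4 OR p7) — p7 is true.
  11. (NOT p2 OR p3) — p3 is true.
  12. (NOT p5 OR NOT p1 OR p6) — NOT p5 is true.
  13. (p3 OR NOT p1) — p3 is true.
  14. (NOT p4 OR NOT p6) — NOT p6 is true.
  15. (p8 OR NOT p5) — p8 is true.
  16. (NOT p3 OR NOT p5) — NOT p5 is true.
  17. (p8 OR p6) — p8 is true.
  18. (p5 OR NOT p6) — NOT p6 is true.
  19. (p10 OR p2) — p2 is true.
  20. (NOT p6 OR p3) — NOT p6 is true.
  21. (NOT p2 OR NOT p4) — NOT p4 is true.
  22. (NOT p8 OR p1) — p1 is true.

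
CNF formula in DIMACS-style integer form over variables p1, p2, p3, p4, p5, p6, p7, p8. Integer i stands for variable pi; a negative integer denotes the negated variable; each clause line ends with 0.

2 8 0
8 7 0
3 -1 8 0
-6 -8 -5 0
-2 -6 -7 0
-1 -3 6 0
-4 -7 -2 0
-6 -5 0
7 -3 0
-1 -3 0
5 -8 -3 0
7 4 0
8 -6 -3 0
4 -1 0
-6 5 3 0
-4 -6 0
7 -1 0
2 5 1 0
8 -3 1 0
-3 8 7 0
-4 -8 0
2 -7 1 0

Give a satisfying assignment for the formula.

Try p1 = False.
The remaining clauses are satisfied by p2 = True, p3 = False, p4 = False, p5 = False, p6 = False, p7 = True, p8 = True.
Check each clause:
  1. (p2 OR p8) — p8 is true.
  2. (p8 OR p7) — p8 is true.
  3. (p3 OR NOT p1 OR p8) — p8 is true.
  4. (NOT p5 OR NOT p8 OR NOT p6) — NOT p6 is true.
  5. (NOT p7 OR NOT p2 OR NOT p6) — NOT p6 is true.
  6. (NOT p1 OR p6 OR NOT p3) — NOT p3 is true.
  7. (NOT p4 OR NOT p2 OR NOT p7) — NOT p4 is true.
  8. (NOT p5 OR NOT p6) — NOT p6 is true.
  9. (p7 OR NOT p3) — NOT p3 is true.
  10. (NOT p1 OR NOT p3) — NOT p3 is true.
  11. (p5 OR NOT p3 OR NOT p8) — NOT p3 is true.
  12. (p4 OR p7) — p7 is true.
  13. (p8 OR NOT p3 OR NOT p6) — p8 is true.
  14. (p4 OR NOT p1) — NOT p1 is true.
  15. (p5 OR p3 OR NOT p6) — NOT p6 is true.
  16. (NOT p6 OR NOT p4) — NOT p6 is true.
  17. (NOT p1 OR p7) — NOT p1 is true.
  18. (p2 OR p1 OR p5) — p2 is true.
  19. (p1 OR NOT p3 OR p8) — p8 is true.
  20. (NOT p3 OR p7 OR p8) — p8 is true.
  21. (NOT p8 OR NOT p4) — NOT p4 is true.
  22. (NOT p7 OR p1 OR p2) — p2 is true.

p1 = False, p2 = True, p3 = False, p4 = False, p5 = False, p6 = False, p7 = True, p8 = True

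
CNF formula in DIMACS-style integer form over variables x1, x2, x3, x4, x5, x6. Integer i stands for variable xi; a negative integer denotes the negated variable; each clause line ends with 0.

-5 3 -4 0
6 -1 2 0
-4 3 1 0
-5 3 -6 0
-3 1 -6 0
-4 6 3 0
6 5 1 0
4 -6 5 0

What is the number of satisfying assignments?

20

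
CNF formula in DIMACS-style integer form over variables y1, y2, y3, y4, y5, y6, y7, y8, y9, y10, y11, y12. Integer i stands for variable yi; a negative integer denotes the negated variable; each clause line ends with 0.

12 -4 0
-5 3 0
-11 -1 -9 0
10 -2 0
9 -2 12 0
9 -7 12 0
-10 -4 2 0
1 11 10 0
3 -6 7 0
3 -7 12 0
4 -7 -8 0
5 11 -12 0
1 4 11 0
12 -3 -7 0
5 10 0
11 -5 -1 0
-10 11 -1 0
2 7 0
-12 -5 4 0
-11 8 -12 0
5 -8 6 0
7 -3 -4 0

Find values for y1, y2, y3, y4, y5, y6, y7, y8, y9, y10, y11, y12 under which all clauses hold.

y1 = F  y2 = T  y3 = T  y4 = T  y5 = F  y6 = T  y7 = T  y8 = T  y9 = F  y10 = T  y11 = T  y12 = T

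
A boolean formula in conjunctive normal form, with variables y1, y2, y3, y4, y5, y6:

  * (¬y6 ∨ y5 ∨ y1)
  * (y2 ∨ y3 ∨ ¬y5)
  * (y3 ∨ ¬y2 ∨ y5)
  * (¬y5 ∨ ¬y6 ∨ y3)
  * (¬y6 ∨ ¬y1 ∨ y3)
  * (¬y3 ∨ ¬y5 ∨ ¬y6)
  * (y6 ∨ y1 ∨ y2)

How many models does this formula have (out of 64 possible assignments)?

Case analysis on y3 and y5:
  y3=T, y5=T: y4 free; 3 ways for (y1,y2,y6) × 2^1 = 6.
  y3=T, y5=F: y4 free; 5 ways for (y1,y2,y6) × 2^1 = 10.
  y3=F, y5=T: remaining (y1,y2,y4,y6) ∈ {(F,T,F,F); (F,T,T,F); (T,T,F,F); (T,T,T,F)} — 4.
  y3=F, y5=F: remaining (y1,y2,y4,y6) ∈ {(T,F,F,F); (T,F,T,F)} — 2.
Total: 6 + 10 + 4 + 2 = 22.

22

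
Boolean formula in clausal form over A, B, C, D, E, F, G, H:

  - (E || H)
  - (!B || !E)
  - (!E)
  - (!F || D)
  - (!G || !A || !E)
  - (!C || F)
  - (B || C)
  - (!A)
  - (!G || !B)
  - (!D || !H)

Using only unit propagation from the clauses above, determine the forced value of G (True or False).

False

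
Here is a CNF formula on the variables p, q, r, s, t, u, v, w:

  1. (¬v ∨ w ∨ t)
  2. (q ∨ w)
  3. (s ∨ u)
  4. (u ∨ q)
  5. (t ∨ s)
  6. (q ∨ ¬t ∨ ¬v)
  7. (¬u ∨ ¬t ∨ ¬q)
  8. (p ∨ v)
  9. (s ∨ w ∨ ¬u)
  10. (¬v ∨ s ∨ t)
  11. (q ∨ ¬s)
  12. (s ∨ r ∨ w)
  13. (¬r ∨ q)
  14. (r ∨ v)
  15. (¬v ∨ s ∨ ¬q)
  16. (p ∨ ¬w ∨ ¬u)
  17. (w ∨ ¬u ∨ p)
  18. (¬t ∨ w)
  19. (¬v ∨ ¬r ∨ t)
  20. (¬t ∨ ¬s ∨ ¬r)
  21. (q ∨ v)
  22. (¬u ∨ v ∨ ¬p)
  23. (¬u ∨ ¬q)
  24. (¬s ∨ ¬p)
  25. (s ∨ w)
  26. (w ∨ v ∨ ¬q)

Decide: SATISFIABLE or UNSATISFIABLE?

Try p = False.
  then v is forced to True.
For the remaining variables, q = True, r = False, s = True, t = False, u = False, w = True works.
So p = False, q = True, r = False, s = True, t = False, u = False, v = True, w = True is a satisfying assignment.

SATISFIABLE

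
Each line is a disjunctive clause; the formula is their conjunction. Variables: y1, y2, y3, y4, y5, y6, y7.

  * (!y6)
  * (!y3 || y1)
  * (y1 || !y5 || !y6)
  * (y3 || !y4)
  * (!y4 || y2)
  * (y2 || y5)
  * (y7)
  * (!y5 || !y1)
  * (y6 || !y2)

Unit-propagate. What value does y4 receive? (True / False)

False

(!y6) stands alone — y6 = False.
(y7) stands alone — y7 = True.
From (y6 || !y2) and y6 = False: y2 = False.
(y2 || !y4) with y2 = False leaves only !y4, so y4 = False.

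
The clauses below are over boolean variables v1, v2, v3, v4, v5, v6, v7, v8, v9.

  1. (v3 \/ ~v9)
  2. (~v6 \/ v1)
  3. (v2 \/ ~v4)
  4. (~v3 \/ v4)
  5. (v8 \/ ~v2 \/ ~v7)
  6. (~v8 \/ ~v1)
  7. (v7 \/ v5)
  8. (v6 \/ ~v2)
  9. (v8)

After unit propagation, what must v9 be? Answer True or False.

False

(v8) is a unit clause: v8 = True.
In (~v8 \/ ~v1), ~v8 is now false; ~v1 must hold, so v1 = False.
(~v6 \/ v1) with v1 = False leaves only ~v6, so v6 = False.
(~v2 \/ v6) with v6 = False leaves only ~v2, so v2 = False.
In (~v4 \/ v2), v2 is now false; ~v4 must hold, so v4 = False.
(~v3 \/ v4) with v4 = False leaves only ~v3, so v3 = False.
(~v9 \/ v3): since v3 = False, the clause reduces to (~v9). v9 = False.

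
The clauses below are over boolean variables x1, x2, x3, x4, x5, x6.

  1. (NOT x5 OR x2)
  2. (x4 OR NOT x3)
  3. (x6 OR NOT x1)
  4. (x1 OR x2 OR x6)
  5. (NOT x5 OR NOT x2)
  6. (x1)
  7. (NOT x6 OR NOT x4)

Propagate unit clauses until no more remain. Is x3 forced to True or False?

Unit clause (x1) sets x1 = True.
In (x6 OR NOT x1), NOT x1 is now false; x6 must hold, so x6 = True.
(NOT x6 OR NOT x4): since x6 = True, the clause reduces to (NOT x4). x4 = False.
(x4 OR NOT x3): since x4 = False, the clause reduces to (NOT x3). x3 = False.

False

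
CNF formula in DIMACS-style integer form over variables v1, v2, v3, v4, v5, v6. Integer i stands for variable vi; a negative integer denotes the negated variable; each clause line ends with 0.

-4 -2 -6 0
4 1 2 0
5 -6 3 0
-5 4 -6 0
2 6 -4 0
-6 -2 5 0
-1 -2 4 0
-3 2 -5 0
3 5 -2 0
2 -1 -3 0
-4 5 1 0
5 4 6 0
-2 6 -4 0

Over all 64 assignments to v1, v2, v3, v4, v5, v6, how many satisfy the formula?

5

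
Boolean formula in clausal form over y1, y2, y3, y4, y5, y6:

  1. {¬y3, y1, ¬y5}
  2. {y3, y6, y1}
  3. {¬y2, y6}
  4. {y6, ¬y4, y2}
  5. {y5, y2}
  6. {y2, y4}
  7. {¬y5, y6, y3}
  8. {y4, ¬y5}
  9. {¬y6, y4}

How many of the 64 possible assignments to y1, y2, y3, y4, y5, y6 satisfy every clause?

Case analysis on y6 and y2:
  y6=T, y2=T: 7 of the 16 assignments to (y1,y3,y4,y5) work.
  y6=T, y2=F: remaining (y1,y3,y4,y5) ∈ {(F,F,T,T); (T,F,T,T); (T,T,T,T)} — 3.
  y6=F, y2=T: a clause becomes empty — 0.
  y6=F, y2=F: a clause becomes empty — 0.
Total: 7 + 3 + 0 + 0 = 10.

10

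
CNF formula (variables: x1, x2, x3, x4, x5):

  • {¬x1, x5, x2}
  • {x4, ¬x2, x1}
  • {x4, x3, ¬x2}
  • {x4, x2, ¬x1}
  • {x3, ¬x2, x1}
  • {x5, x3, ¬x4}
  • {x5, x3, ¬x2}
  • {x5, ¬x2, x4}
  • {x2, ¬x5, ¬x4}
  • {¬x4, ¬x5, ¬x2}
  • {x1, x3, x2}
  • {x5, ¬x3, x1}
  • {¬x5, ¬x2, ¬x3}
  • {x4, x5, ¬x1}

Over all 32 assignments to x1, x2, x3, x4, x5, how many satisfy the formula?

2

Satisfying assignments:
  x1=0 x2=0 x3=1 x4=0 x5=1
  x1=1 x2=1 x3=1 x4=1 x5=0
That's 2 in total.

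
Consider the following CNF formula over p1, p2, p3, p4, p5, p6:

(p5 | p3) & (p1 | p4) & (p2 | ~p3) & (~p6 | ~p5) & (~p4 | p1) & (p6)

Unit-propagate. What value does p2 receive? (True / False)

(p6) stands alone — p6 = True.
(~p5 | ~p6): since p6 = True, the clause reduces to (~p5). p5 = False.
From (p5 | p3) and p5 = False: p3 = True.
(p2 | ~p3) with p3 = True leaves only p2, so p2 = True.

True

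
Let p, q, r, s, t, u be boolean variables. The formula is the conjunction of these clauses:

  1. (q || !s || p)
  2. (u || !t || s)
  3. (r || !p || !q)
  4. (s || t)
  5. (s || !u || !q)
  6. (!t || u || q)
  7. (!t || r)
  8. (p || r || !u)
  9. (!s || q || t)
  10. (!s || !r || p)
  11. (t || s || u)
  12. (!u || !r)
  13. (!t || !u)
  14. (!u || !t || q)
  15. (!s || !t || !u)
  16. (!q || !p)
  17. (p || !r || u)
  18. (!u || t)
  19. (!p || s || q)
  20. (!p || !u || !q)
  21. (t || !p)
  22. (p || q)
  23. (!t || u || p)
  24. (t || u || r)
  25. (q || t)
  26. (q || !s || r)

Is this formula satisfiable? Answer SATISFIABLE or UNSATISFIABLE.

UNSATISFIABLE

t = True:
  propagation gives r=True, u=False, s=True, q=True; an empty clause results — contradiction.
t = False:
  propagation gives s=True, q=True, p=False, r=False; an empty clause results — contradiction.
Every branch closes, so no satisfying assignment exists.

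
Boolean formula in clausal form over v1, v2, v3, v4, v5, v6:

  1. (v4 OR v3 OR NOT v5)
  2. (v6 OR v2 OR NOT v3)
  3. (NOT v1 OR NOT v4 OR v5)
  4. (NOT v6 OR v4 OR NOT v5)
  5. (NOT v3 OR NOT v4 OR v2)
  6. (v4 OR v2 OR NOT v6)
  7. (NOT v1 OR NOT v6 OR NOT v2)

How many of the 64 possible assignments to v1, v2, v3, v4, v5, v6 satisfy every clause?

Case analysis on v4 and v2:
  v4=T, v2=T: v3 free; 5 ways for (v1,v5,v6) × 2^1 = 10.
  v4=T, v2=F: v6 free; 3 ways for (v1,v3,v5) × 2^1 = 6.
  v4=F, v2=T: 8 of the 16 assignments to (v1,v3,v5,v6) work.
  v4=F, v2=F: remaining (v1,v3,v5,v6) ∈ {(F,F,F,F); (T,F,F,F)} — 2.
Total: 10 + 6 + 8 + 2 = 26.

26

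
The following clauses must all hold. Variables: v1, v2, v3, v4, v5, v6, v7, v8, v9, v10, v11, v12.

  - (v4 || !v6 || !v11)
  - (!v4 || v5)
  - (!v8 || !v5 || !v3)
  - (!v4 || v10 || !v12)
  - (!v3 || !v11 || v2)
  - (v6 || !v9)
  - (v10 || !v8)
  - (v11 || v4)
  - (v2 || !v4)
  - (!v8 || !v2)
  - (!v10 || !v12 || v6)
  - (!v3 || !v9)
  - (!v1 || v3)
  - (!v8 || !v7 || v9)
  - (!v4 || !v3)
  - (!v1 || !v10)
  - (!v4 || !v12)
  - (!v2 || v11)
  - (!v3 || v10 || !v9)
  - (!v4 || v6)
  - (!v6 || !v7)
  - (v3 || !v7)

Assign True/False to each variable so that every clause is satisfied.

Pure literal: v1 appears only negated; assign v1 = False.
Pure literal: v7 appears only negated; assign v7 = False.
Try v2 = False.
  then v4 is forced to False.
  then v11 is forced to True.
  then v6 is forced to False.
  then v3 is forced to False.
  then v9 is forced to False.
Branch on v8: take v8 = False.
Set v10 = True and propagate.
  then v12 is forced to False.
v5 is now unconstrained; take v5 = True.
Every clause has at least one true literal under this assignment.
Check each clause:
  1. (!v11 || v4 || !v6) — !v6 is true.
  2. (v5 || !v4) — !v4 is true.
  3. (!v5 || !v8 || !v3) — !v8 is true.
  4. (!v4 || !v12 || v10) — v10 is true.
  5. (!v11 || v2 || !v3) — !v3 is true.
  6. (v6 || !v9) — !v9 is true.
  7. (v10 || !v8) — !v8 is true.
  8. (v4 || v11) — v11 is true.
  9. (v2 || !v4) — !v4 is true.
  10. (!v8 || !v2) — !v8 is true.
  11. (!v12 || v6 || !v10) — !v12 is true.
  12. (!v9 || !v3) — !v3 is true.
  13. (!v1 || v3) — !v1 is true.
  14. (!v7 || !v8 || v9) — !v8 is true.
  15. (!v3 || !v4) — !v4 is true.
  16. (!v10 || !v1) — !v1 is true.
  17. (!v12 || !v4) — !v12 is true.
  18. (!v2 || v11) — v11 is true.
  19. (!v3 || v10 || !v9) — v10 is true.
  20. (v6 || !v4) — !v4 is true.
  21. (!v6 || !v7) — !v7 is true.
  22. (!v7 || v3) — !v7 is true.

v1 = F, v2 = F, v3 = F, v4 = F, v5 = T, v6 = F, v7 = F, v8 = F, v9 = F, v10 = T, v11 = T, v12 = F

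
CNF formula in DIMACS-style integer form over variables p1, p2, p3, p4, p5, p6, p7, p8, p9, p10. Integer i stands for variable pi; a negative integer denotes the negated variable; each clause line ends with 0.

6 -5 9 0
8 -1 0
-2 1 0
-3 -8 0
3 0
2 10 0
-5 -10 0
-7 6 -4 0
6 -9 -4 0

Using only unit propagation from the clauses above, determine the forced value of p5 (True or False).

(p3) is a unit clause: p3 = True.
From (~p3 | ~p8) and p3 = True: p8 = False.
In (p8 | ~p1), p8 is now false; ~p1 must hold, so p1 = False.
(~p2 | p1): since p1 = False, the clause reduces to (~p2). p2 = False.
In (p2 | p10), p2 is now false; p10 must hold, so p10 = True.
From (~p5 | ~p10) and p10 = True: p5 = False.

False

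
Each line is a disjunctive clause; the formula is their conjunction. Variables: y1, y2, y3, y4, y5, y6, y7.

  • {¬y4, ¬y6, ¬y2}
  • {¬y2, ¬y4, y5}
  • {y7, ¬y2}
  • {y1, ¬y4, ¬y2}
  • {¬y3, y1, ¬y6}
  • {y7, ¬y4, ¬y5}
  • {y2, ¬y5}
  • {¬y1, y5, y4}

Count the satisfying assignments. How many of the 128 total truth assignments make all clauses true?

Case analysis on y2 and y4:
  y2=1, y4=1: remaining (y1,y3,y5,y6,y7) ∈ {(1,0,1,0,1); (1,1,1,0,1)} — 2.
  y2=1, y4=0: 10 of the 32 assignments to (y1,y3,y5,y6,y7) work.
  y2=0, y4=1: y7 free; 7 ways for (y1,y3,y5,y6) × 2^1 = 14.
  y2=0, y4=0: y7 free; 3 ways for (y1,y3,y5,y6) × 2^1 = 6.
Total: 2 + 10 + 14 + 6 = 32.

32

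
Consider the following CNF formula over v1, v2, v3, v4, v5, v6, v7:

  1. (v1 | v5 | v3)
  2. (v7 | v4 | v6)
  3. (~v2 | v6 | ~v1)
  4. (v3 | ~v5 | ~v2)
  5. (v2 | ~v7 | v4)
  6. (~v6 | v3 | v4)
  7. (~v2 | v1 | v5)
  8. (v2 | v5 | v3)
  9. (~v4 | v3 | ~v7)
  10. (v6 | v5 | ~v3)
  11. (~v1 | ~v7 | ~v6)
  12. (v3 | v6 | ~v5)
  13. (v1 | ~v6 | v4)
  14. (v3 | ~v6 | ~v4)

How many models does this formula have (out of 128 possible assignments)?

21

Case analysis on v3 and v6:
  v3=1, v6=1: 14 of the 32 assignments to (v1,v2,v4,v5,v7) work.
  v3=1, v6=0: 7 of the 32 assignments to (v1,v2,v4,v5,v7) work.
  v3=0, v6=1: a clause becomes empty — 0.
  v3=0, v6=0: a clause becomes empty — 0.
Total: 14 + 7 + 0 + 0 = 21.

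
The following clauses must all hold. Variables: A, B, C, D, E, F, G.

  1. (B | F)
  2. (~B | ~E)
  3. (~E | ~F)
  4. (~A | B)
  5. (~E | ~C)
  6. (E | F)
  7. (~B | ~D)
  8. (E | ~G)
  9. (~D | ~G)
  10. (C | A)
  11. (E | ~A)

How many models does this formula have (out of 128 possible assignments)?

Satisfying assignments:
  A=0 B=0 C=1 D=0 E=0 F=1 G=0
  A=0 B=0 C=1 D=1 E=0 F=1 G=0
  A=0 B=1 C=1 D=0 E=0 F=1 G=0
That's 3 in total.

3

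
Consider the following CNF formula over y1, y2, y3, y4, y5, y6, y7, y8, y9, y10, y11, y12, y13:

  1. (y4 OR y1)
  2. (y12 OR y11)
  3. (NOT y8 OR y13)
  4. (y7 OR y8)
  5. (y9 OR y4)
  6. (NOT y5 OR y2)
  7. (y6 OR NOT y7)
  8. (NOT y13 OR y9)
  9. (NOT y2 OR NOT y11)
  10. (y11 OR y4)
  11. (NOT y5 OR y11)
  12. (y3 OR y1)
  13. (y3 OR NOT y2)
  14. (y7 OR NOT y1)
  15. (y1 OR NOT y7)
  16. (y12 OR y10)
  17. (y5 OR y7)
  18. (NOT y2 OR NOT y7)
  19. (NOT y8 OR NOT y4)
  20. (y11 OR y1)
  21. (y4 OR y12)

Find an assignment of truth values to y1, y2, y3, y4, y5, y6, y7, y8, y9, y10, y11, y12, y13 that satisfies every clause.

y1=True, y2=False, y3=False, y4=False, y5=False, y6=True, y7=True, y8=False, y9=True, y10=False, y11=True, y12=True, y13=True

Check each clause:
  1. (y1 OR y4) — y1 is true.
  2. (y11 OR y12) — y11 is true.
  3. (NOT y8 OR y13) — NOT y8 is true.
  4. (y7 OR y8) — y7 is true.
  5. (y9 OR y4) — y9 is true.
  6. (NOT y5 OR y2) — NOT y5 is true.
  7. (NOT y7 OR y6) — y6 is true.
  8. (y9 OR NOT y13) — y9 is true.
  9. (NOT y11 OR NOT y2) — NOT y2 is true.
  10. (y11 OR y4) — y11 is true.
  11. (y11 OR NOT y5) — y11 is true.
  12. (y3 OR y1) — y1 is true.
  13. (y3 OR NOT y2) — NOT y2 is true.
  14. (y7 OR NOT y1) — y7 is true.
  15. (NOT y7 OR y1) — y1 is true.
  16. (y12 OR y10) — y12 is true.
  17. (y5 OR y7) — y7 is true.
  18. (NOT y2 OR NOT y7) — NOT y2 is true.
  19. (NOT y4 OR NOT y8) — NOT y8 is true.
  20. (y1 OR y11) — y1 is true.
  21. (y12 OR y4) — y12 is true.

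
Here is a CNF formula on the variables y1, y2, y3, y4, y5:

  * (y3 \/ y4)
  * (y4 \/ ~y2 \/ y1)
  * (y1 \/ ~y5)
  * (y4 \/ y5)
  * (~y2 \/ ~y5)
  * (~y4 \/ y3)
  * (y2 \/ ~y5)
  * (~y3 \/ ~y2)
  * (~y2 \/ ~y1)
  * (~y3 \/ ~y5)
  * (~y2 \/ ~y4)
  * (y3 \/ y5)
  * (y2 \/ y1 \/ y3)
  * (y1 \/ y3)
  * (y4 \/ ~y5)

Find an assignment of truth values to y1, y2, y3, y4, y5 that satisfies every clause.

Branch on y1: take y1 = False.
  then y5 is forced to False.
  then y4 is forced to True.
  then y3 is forced to True.
  then y2 is forced to False.
Every clause has at least one true literal under this assignment.

y1 = False, y2 = False, y3 = True, y4 = True, y5 = False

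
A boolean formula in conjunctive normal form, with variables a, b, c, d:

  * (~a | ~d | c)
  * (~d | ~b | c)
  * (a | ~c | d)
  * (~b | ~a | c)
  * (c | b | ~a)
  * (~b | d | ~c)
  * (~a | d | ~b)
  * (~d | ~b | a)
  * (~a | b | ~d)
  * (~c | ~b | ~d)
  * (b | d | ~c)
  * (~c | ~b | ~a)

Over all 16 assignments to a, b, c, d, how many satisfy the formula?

4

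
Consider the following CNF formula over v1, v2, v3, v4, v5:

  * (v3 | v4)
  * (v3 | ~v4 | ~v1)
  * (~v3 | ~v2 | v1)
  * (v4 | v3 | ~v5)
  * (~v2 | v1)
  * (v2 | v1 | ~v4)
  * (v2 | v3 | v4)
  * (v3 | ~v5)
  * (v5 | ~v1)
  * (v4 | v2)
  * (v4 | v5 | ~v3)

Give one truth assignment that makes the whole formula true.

v1=T, v2=T, v3=T, v4=F, v5=T

Branch on v1: take v1 = True.
  then v5 is forced to True.
  then v3 is forced to True.
Try v2 = True.
v4 is now unconstrained; take v4 = False.
Every clause has at least one true literal under this assignment.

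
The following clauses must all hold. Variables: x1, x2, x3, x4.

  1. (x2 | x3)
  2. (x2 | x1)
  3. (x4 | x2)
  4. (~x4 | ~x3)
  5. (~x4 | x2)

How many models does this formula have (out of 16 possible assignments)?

6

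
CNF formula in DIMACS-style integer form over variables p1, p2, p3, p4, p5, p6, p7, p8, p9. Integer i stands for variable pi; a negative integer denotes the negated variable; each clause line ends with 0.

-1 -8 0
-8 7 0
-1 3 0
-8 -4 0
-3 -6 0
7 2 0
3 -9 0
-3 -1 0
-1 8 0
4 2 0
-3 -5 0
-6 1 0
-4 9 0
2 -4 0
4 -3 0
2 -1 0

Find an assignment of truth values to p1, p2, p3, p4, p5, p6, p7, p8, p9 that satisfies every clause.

p1=False  p2=True  p3=True  p4=True  p5=False  p6=False  p7=True  p8=False  p9=True

p2 occurs only positively in the remaining clauses — set p2 = True.
Pure literal: p5 appears only negated; assign p5 = False.
Set p1 = False and propagate.
  then p6 is forced to False.
For the remaining variables, p3 = True, p4 = True, p7 = True, p8 = False, p9 = True works.
Every clause has at least one true literal under this assignment.
Check each clause:
  1. (~p1 | ~p8) — ~p8 is true.
  2. (p7 | ~p8) — ~p8 is true.
  3. (p3 | ~p1) — p3 is true.
  4. (~p8 | ~p4) — ~p8 is true.
  5. (~p3 | ~p6) — ~p6 is true.
  6. (p7 | p2) — p2 is true.
  7. (p3 | ~p9) — p3 is true.
  8. (~p3 | ~p1) — ~p1 is true.
  9. (~p1 | p8) — ~p1 is true.
  10. (p2 | p4) — p2 is true.
  11. (~p5 | ~p3) — ~p5 is true.
  12. (~p6 | p1) — ~p6 is true.
  13. (p9 | ~p4) — p9 is true.
  14. (~p4 | p2) — p2 is true.
  15. (p4 | ~p3) — p4 is true.
  16. (~p1 | p2) — p2 is true.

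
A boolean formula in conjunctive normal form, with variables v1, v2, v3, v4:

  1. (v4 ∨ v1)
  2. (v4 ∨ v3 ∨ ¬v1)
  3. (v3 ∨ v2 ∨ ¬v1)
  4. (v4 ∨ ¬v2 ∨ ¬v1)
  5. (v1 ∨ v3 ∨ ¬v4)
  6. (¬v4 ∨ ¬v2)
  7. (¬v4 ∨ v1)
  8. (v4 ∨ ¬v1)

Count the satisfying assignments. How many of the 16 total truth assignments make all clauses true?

1

Satisfying assignments:
  v1=T v2=F v3=T v4=T
Count: 1.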